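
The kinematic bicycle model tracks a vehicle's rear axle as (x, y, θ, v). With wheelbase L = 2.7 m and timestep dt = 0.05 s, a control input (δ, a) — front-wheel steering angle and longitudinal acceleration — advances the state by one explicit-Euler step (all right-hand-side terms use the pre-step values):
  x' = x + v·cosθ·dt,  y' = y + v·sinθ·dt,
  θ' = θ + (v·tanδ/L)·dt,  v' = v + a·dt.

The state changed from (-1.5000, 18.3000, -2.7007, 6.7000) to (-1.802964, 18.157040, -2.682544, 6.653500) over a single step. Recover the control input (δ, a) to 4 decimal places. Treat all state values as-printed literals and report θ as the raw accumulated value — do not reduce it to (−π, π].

a = (v'−v)/dt = (-0.046500)/0.05 = -0.9300
Δθ = θ'−θ = 0.018156;  (v·dt/L) = 6.7000·0.05/2.7 = 0.124074
tan δ = Δθ·L/(v·dt) = 0.146332  →  δ = 0.1453

δ = 0.1453, a = -0.9300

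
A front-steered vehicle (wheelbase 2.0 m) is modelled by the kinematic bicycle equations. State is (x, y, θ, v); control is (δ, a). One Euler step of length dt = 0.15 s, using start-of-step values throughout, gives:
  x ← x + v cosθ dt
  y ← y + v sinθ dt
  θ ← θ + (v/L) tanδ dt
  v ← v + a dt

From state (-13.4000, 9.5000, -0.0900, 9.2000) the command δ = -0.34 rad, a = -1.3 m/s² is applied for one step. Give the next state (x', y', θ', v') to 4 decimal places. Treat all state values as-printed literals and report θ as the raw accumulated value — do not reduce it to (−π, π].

x' = -13.4000 + 9.2000·cos(-0.0900)·0.15 = -12.0256
y' = 9.5000 + 9.2000·sin(-0.0900)·0.15 = 9.3760
θ' = -0.0900 + (9.2000/2.0)·tan(-0.34)·0.15 = -0.3341
v' = 9.2000 − 1.3000·0.15 = 9.0050

(-12.0256, 9.3760, -0.3341, 9.0050)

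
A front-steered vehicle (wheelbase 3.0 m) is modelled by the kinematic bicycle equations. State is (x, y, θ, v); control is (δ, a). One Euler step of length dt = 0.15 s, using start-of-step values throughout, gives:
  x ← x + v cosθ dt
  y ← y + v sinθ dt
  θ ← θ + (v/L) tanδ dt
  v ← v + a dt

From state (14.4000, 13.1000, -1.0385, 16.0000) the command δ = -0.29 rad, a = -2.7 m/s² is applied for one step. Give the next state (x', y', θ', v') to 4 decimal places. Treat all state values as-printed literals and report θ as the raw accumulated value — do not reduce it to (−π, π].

(15.6180, 11.0321, -1.2772, 15.5950)

x' = 14.4000 + 16.0000·cos(-1.0385)·0.15 = 15.6180
y' = 13.1000 + 16.0000·sin(-1.0385)·0.15 = 11.0321
θ' = -1.0385 + (16.0000/3.0)·tan(-0.29)·0.15 = -1.2772
v' = 16.0000 − 2.7000·0.15 = 15.5950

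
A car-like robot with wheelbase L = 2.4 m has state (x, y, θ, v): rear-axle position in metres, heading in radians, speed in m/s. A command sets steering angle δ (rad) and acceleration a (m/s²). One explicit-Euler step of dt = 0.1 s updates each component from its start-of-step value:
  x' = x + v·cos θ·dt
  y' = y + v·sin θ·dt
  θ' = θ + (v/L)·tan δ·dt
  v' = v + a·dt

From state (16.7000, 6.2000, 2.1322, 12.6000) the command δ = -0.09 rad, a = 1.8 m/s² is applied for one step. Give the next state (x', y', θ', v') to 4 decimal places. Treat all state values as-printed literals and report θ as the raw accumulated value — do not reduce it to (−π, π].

(16.0292, 7.2666, 2.0848, 12.7800)

x' = 16.7000 + 12.6000·cos(2.1322)·0.1 = 16.0292
y' = 6.2000 + 12.6000·sin(2.1322)·0.1 = 7.2666
θ' = 2.1322 + (12.6000/2.4)·tan(-0.09)·0.1 = 2.0848
v' = 12.6000 + 1.8000·0.1 = 12.7800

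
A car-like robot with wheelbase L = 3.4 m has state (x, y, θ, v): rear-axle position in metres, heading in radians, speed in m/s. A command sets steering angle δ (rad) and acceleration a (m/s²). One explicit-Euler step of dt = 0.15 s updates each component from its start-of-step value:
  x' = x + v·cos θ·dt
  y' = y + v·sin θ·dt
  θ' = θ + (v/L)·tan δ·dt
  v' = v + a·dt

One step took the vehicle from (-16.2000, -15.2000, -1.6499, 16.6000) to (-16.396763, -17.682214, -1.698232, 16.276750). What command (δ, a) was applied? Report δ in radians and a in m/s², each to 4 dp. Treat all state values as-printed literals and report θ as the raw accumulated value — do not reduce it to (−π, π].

a = (v'−v)/dt = (-0.323250)/0.15 = -2.1550
Δθ = θ'−θ = -0.048332;  (v·dt/L) = 16.6000·0.15/3.4 = 0.732353
tan δ = Δθ·L/(v·dt) = -0.065996  →  δ = -0.0659

δ = -0.0659, a = -2.1550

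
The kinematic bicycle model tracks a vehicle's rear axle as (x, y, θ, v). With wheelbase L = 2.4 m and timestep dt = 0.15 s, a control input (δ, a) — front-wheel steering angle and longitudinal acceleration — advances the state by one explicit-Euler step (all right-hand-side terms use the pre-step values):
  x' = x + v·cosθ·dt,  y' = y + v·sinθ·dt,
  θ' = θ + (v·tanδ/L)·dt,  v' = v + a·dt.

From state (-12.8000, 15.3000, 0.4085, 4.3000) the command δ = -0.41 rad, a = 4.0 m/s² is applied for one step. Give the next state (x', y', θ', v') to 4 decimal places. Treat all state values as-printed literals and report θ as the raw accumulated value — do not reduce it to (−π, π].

x' = -12.8000 + 4.3000·cos(0.4085)·0.15 = -12.2081
y' = 15.3000 + 4.3000·sin(0.4085)·0.15 = 15.5562
θ' = 0.4085 + (4.3000/2.4)·tan(-0.41)·0.15 = 0.2917
v' = 4.3000 + 4.0000·0.15 = 4.9000

(-12.2081, 15.5562, 0.2917, 4.9000)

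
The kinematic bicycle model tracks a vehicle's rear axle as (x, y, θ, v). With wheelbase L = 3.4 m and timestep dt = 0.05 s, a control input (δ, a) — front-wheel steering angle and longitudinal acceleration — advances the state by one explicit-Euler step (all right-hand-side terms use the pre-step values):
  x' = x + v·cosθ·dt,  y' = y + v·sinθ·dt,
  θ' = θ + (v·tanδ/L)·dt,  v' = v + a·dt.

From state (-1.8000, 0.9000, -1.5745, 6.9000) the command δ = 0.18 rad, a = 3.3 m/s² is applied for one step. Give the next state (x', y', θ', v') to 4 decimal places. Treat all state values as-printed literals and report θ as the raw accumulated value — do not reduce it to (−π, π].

(-1.8013, 0.5550, -1.5560, 7.0650)

x' = -1.8000 + 6.9000·cos(-1.5745)·0.05 = -1.8013
y' = 0.9000 + 6.9000·sin(-1.5745)·0.05 = 0.5550
θ' = -1.5745 + (6.9000/3.4)·tan(0.18)·0.05 = -1.5560
v' = 6.9000 + 3.3000·0.05 = 7.0650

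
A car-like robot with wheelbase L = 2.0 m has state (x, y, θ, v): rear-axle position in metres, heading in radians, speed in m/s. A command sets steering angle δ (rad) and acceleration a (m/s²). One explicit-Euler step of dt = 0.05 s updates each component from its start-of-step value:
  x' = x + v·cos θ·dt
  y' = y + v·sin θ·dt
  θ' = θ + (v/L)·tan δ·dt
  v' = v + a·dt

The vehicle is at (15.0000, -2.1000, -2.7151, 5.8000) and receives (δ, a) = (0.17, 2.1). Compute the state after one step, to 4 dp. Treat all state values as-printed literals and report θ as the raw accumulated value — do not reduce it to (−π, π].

x' = 15.0000 + 5.8000·cos(-2.7151)·0.05 = 14.7360
y' = -2.1000 + 5.8000·sin(-2.7151)·0.05 = -2.2200
θ' = -2.7151 + (5.8000/2.0)·tan(0.17)·0.05 = -2.6902
v' = 5.8000 + 2.1000·0.05 = 5.9050

(14.7360, -2.2200, -2.6902, 5.9050)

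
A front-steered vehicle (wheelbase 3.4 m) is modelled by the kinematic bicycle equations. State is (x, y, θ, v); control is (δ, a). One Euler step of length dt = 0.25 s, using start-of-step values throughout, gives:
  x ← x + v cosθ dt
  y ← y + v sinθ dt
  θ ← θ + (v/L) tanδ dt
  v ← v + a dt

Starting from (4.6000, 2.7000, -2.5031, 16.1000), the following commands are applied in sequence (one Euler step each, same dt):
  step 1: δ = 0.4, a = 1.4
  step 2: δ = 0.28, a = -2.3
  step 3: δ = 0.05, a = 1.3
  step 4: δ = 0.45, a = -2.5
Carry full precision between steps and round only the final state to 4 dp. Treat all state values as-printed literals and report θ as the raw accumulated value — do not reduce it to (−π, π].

after step 1 (δ=0.4, a=1.4): (1.367945, 0.301157, -2.002587, 16.450000)
after step 2 (δ=0.28, a=-2.3): (-0.353129, -3.433888, -1.654774, 15.875000)
after step 3 (δ=0.05, a=1.3): (-0.686022, -7.388652, -1.596361, 16.200000)
after step 4 (δ=0.45, a=-2.5): (-0.789547, -11.437328, -1.020957, 15.575000)

(-0.7895, -11.4373, -1.0210, 15.5750)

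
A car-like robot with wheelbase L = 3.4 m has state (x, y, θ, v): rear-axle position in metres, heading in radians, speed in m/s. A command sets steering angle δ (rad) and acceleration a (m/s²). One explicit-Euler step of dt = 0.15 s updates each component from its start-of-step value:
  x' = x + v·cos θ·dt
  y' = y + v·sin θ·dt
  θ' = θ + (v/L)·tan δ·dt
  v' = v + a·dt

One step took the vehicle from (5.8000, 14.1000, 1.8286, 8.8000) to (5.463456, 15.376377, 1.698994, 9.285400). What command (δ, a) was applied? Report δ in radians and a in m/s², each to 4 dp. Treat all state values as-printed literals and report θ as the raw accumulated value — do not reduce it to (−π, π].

a = (v'−v)/dt = (0.485400)/0.15 = 3.2360
Δθ = θ'−θ = -0.129606;  (v·dt/L) = 8.8000·0.15/3.4 = 0.388235
tan δ = Δθ·L/(v·dt) = -0.333834  →  δ = -0.3222

δ = -0.3222, a = 3.2360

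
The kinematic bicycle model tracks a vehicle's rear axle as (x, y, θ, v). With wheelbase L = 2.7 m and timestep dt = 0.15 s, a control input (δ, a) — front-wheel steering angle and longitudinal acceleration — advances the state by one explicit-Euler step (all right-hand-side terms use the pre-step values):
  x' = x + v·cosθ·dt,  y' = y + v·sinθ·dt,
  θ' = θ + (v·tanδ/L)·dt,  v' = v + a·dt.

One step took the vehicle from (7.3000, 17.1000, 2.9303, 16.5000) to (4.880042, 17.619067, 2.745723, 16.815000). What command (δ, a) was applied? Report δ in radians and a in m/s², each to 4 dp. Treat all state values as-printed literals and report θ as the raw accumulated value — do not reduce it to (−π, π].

a = (v'−v)/dt = (0.315000)/0.15 = 2.1000
Δθ = θ'−θ = -0.184577;  (v·dt/L) = 16.5000·0.15/2.7 = 0.916667
tan δ = Δθ·L/(v·dt) = -0.201357  →  δ = -0.1987

δ = -0.1987, a = 2.1000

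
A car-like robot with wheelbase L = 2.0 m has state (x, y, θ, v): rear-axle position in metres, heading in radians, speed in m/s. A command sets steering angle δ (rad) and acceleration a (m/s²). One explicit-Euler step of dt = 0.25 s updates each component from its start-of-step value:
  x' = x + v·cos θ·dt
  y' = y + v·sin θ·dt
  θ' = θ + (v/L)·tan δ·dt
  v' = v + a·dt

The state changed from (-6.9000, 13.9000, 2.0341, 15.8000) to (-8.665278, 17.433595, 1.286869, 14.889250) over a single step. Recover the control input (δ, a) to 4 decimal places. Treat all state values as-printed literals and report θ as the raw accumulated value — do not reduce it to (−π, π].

a = (v'−v)/dt = (-0.910750)/0.25 = -3.6430
Δθ = θ'−θ = -0.747231;  (v·dt/L) = 15.8000·0.25/2.0 = 1.975000
tan δ = Δθ·L/(v·dt) = -0.378345  →  δ = -0.3617

δ = -0.3617, a = -3.6430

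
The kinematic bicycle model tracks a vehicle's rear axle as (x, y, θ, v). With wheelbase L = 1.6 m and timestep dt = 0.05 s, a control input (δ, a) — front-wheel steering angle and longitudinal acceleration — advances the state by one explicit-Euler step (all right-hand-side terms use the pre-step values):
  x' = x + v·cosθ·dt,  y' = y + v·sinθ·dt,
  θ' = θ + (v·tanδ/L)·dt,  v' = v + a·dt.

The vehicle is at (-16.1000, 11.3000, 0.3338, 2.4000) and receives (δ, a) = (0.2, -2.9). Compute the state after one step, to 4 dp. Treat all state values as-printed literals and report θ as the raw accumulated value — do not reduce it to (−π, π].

x' = -16.1000 + 2.4000·cos(0.3338)·0.05 = -15.9866
y' = 11.3000 + 2.4000·sin(0.3338)·0.05 = 11.3393
θ' = 0.3338 + (2.4000/1.6)·tan(0.2)·0.05 = 0.3490
v' = 2.4000 − 2.9000·0.05 = 2.2550

(-15.9866, 11.3393, 0.3490, 2.2550)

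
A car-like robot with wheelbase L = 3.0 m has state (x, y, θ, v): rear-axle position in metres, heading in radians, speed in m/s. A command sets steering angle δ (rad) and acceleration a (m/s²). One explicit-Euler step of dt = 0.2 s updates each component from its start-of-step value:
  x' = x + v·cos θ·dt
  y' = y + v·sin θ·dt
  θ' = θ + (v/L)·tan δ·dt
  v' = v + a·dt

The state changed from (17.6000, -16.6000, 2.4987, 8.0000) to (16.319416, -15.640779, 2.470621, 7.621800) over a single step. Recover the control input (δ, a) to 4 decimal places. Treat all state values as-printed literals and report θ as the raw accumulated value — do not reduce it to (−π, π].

a = (v'−v)/dt = (-0.378200)/0.2 = -1.8910
Δθ = θ'−θ = -0.028079;  (v·dt/L) = 8.0000·0.2/3.0 = 0.533333
tan δ = Δθ·L/(v·dt) = -0.052648  →  δ = -0.0526

δ = -0.0526, a = -1.8910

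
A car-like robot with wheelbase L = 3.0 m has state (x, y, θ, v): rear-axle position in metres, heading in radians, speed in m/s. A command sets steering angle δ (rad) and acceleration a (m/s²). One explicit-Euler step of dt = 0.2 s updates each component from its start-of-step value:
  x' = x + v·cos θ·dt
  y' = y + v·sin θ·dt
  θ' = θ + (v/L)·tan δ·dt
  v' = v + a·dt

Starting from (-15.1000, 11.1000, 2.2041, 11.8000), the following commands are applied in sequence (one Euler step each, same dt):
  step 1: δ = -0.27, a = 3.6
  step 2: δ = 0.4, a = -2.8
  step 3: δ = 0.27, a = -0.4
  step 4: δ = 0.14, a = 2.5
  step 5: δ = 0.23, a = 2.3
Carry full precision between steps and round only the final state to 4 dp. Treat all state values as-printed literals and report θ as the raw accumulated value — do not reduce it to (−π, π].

after step 1 (δ=-0.27, a=3.6): (-16.496674, 13.002341, 1.986384, 12.520000)
after step 2 (δ=0.4, a=-2.8): (-17.507607, 15.293199, 2.339275, 11.960000)
after step 3 (δ=0.27, a=-0.4): (-19.170148, 17.012973, 2.559943, 11.880000)
after step 4 (δ=0.14, a=2.5): (-21.155433, 18.318353, 2.671554, 12.380000)
after step 5 (δ=0.23, a=2.3): (-23.362913, 19.439786, 2.864800, 12.840000)

(-23.3629, 19.4398, 2.8648, 12.8400)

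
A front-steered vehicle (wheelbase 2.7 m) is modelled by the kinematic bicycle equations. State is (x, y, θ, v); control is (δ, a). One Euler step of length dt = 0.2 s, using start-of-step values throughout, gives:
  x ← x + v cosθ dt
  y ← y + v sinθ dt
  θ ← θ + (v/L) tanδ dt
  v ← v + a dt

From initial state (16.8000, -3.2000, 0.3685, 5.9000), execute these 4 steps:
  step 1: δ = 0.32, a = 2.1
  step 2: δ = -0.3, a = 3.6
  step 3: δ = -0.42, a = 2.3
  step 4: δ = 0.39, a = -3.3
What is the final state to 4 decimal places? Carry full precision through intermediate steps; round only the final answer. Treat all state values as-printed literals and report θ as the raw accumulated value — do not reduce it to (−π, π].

after step 1 (δ=0.32, a=2.1): (17.900785, -2.774944, 0.513329, 6.320000)
after step 2 (δ=-0.3, a=3.6): (19.001874, -2.154219, 0.368514, 7.040000)
after step 3 (δ=-0.42, a=2.3): (20.315346, -1.647015, 0.135635, 7.500000)
after step 4 (δ=0.39, a=-3.3): (21.801569, -1.444186, 0.363999, 6.840000)

(21.8016, -1.4442, 0.3640, 6.8400)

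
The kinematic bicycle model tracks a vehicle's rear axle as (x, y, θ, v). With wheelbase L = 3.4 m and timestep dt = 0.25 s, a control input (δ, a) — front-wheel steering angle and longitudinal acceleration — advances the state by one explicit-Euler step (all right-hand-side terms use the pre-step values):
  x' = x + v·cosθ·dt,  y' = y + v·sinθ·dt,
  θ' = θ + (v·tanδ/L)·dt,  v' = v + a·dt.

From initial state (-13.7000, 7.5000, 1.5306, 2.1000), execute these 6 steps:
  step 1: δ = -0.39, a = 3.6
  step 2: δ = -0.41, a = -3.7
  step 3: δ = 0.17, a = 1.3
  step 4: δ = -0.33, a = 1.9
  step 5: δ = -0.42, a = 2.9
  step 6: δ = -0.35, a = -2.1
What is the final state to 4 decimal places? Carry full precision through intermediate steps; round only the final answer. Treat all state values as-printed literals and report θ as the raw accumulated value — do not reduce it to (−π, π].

after step 1 (δ=-0.39, a=3.6): (-13.678903, 8.024576, 1.467128, 3.000000)
after step 2 (δ=-0.41, a=-3.7): (-13.601291, 8.770549, 1.371254, 2.075000)
after step 3 (δ=0.17, a=1.3): (-13.498464, 9.279006, 1.397444, 2.400000)
after step 4 (δ=-0.33, a=1.9): (-13.394972, 9.870013, 1.336998, 2.875000)
after step 5 (δ=-0.42, a=2.9): (-13.228457, 10.569209, 1.242594, 3.600000)
after step 6 (δ=-0.35, a=-2.1): (-12.938350, 11.421170, 1.145969, 3.075000)

(-12.9383, 11.4212, 1.1460, 3.0750)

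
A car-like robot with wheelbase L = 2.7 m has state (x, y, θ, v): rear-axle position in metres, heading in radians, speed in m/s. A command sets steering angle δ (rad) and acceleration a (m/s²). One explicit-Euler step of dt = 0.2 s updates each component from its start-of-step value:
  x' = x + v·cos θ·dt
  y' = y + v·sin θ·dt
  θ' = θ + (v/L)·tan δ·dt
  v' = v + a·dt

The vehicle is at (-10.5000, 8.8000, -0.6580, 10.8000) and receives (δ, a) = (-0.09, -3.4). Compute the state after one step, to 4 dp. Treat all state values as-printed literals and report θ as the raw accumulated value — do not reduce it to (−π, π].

(-8.7910, 7.4791, -0.7302, 10.1200)

x' = -10.5000 + 10.8000·cos(-0.6580)·0.2 = -8.7910
y' = 8.8000 + 10.8000·sin(-0.6580)·0.2 = 7.4791
θ' = -0.6580 + (10.8000/2.7)·tan(-0.09)·0.2 = -0.7302
v' = 10.8000 − 3.4000·0.2 = 10.1200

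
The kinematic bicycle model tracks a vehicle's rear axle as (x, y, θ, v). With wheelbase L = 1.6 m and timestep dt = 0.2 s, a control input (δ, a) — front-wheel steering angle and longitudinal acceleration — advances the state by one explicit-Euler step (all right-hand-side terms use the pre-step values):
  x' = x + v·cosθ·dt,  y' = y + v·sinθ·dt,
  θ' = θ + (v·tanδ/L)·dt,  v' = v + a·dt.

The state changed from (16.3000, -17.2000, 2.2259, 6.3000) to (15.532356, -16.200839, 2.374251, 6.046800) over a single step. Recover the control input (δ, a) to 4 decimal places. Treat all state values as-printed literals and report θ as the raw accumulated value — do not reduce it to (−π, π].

a = (v'−v)/dt = (-0.253200)/0.2 = -1.2660
Δθ = θ'−θ = 0.148351;  (v·dt/L) = 6.3000·0.2/1.6 = 0.787500
tan δ = Δθ·L/(v·dt) = 0.188382  →  δ = 0.1862

δ = 0.1862, a = -1.2660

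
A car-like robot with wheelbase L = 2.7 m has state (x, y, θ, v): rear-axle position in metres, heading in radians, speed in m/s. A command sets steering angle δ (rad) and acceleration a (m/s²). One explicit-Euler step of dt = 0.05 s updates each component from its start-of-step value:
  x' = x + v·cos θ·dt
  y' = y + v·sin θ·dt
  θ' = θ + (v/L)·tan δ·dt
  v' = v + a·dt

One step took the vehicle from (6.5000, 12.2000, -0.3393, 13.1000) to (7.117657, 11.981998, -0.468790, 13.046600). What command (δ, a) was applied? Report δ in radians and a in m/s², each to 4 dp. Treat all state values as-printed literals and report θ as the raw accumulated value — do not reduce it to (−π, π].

a = (v'−v)/dt = (-0.053400)/0.05 = -1.0680
Δθ = θ'−θ = -0.129490;  (v·dt/L) = 13.1000·0.05/2.7 = 0.242593
tan δ = Δθ·L/(v·dt) = -0.533776  →  δ = -0.4903

δ = -0.4903, a = -1.0680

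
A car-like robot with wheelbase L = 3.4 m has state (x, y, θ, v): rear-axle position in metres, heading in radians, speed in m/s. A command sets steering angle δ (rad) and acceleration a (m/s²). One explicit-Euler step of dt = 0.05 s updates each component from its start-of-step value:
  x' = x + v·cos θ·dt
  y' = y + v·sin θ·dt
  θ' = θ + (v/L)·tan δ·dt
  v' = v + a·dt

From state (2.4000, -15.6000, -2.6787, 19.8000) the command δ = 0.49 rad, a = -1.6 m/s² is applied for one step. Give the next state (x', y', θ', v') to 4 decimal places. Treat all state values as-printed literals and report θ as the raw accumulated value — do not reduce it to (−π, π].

(1.5142, -16.0421, -2.5234, 19.7200)

x' = 2.4000 + 19.8000·cos(-2.6787)·0.05 = 1.5142
y' = -15.6000 + 19.8000·sin(-2.6787)·0.05 = -16.0421
θ' = -2.6787 + (19.8000/3.4)·tan(0.49)·0.05 = -2.5234
v' = 19.8000 − 1.6000·0.05 = 19.7200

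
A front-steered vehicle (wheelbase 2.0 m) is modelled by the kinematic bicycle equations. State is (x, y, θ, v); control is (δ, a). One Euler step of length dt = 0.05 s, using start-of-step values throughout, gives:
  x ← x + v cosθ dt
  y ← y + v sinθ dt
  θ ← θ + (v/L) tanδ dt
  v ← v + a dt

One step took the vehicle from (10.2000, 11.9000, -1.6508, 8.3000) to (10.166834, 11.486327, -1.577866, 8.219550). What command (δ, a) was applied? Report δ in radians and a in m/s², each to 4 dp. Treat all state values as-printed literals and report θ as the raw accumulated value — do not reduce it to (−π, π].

a = (v'−v)/dt = (-0.080450)/0.05 = -1.6090
Δθ = θ'−θ = 0.072934;  (v·dt/L) = 8.3000·0.05/2.0 = 0.207500
tan δ = Δθ·L/(v·dt) = 0.351489  →  δ = 0.3380

δ = 0.3380, a = -1.6090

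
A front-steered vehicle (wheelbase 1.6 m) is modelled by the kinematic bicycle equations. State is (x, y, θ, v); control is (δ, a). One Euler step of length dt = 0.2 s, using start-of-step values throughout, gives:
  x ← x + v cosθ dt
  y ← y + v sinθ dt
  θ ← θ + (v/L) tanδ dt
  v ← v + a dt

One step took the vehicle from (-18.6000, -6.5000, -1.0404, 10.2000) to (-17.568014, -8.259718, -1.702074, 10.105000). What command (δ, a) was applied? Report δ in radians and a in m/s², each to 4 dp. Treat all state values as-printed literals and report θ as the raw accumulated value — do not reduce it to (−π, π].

a = (v'−v)/dt = (-0.095000)/0.2 = -0.4750
Δθ = θ'−θ = -0.661674;  (v·dt/L) = 10.2000·0.2/1.6 = 1.275000
tan δ = Δθ·L/(v·dt) = -0.518960  →  δ = -0.4787

δ = -0.4787, a = -0.4750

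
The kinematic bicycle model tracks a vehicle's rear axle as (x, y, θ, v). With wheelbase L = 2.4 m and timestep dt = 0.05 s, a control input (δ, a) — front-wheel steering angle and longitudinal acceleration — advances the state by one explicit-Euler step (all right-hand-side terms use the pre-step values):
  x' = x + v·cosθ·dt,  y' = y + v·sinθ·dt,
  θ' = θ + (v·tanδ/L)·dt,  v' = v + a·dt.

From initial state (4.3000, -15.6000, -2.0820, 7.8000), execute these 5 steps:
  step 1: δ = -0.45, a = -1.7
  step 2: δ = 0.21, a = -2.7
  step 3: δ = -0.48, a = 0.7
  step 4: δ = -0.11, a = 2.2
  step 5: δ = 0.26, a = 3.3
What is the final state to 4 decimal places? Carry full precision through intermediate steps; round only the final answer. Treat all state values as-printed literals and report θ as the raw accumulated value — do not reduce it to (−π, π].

after step 1 (δ=-0.45, a=-1.7): (4.109201, -15.940141, -2.160496, 7.715000)
after step 2 (δ=0.21, a=-2.7): (3.894681, -16.260741, -2.126238, 7.580000)
after step 3 (δ=-0.48, a=0.7): (3.694827, -16.582765, -2.208451, 7.615000)
after step 4 (δ=-0.11, a=2.2): (3.468162, -16.888695, -2.225973, 7.725000)
after step 5 (δ=0.26, a=3.3): (3.232820, -17.194968, -2.183160, 7.890000)

(3.2328, -17.1950, -2.1832, 7.8900)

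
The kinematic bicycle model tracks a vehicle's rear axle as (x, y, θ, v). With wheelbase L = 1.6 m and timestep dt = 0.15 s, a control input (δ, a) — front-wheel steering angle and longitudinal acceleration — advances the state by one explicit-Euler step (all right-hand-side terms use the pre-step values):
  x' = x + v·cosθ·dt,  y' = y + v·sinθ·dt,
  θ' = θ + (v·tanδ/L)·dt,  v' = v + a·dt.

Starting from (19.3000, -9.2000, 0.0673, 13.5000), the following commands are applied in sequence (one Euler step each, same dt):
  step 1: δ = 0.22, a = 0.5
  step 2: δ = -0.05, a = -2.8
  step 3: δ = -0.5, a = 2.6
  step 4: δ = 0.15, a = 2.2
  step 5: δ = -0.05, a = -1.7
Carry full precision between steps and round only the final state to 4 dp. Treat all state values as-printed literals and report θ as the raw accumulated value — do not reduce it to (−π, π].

after step 1 (δ=0.22, a=0.5): (21.320416, -9.063820, 0.350318, 13.575000)
after step 2 (δ=-0.05, a=-2.8): (23.232991, -8.364986, 0.286632, 13.155000)
after step 3 (δ=-0.5, a=2.6): (25.125735, -7.807101, -0.387112, 13.545000)
after step 4 (δ=0.15, a=2.2): (27.007142, -8.574119, -0.195194, 13.875000)
after step 5 (δ=-0.05, a=-1.7): (29.048869, -8.977792, -0.260287, 13.620000)

(29.0489, -8.9778, -0.2603, 13.6200)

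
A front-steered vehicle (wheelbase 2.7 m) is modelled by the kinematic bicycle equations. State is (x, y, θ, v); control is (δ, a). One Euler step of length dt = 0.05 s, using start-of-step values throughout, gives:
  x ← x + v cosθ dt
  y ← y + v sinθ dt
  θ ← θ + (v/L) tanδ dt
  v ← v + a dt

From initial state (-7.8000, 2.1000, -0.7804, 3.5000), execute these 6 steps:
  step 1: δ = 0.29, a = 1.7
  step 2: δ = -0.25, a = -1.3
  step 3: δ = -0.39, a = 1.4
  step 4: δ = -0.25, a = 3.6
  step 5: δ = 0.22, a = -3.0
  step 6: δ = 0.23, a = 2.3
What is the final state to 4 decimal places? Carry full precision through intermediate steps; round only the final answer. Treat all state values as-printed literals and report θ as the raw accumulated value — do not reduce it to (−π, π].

after step 1 (δ=0.29, a=1.7): (-7.675639, 1.976876, -0.761058, 3.585000)
after step 2 (δ=-0.25, a=-1.3): (-7.545843, 1.853250, -0.778010, 3.520000)
after step 3 (δ=-0.39, a=1.4): (-7.420476, 1.729722, -0.804805, 3.590000)
after step 4 (δ=-0.25, a=3.6): (-7.296038, 1.600357, -0.821780, 3.770000)
after step 5 (δ=0.22, a=-3.0): (-7.167685, 1.462307, -0.806169, 3.620000)
after step 6 (δ=0.23, a=2.3): (-7.042384, 1.331690, -0.790472, 3.735000)

(-7.0424, 1.3317, -0.7905, 3.7350)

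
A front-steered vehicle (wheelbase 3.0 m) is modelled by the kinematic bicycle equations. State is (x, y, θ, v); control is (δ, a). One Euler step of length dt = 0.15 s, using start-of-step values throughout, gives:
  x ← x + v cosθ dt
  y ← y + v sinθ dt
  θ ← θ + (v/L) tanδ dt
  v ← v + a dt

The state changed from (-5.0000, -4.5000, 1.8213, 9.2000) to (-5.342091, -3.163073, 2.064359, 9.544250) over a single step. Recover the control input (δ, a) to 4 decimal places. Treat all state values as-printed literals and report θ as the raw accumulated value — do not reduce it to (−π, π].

δ = 0.4861, a = 2.2950

a = (v'−v)/dt = (0.344250)/0.15 = 2.2950
Δθ = θ'−θ = 0.243059;  (v·dt/L) = 9.2000·0.15/3.0 = 0.460000
tan δ = Δθ·L/(v·dt) = 0.528389  →  δ = 0.4861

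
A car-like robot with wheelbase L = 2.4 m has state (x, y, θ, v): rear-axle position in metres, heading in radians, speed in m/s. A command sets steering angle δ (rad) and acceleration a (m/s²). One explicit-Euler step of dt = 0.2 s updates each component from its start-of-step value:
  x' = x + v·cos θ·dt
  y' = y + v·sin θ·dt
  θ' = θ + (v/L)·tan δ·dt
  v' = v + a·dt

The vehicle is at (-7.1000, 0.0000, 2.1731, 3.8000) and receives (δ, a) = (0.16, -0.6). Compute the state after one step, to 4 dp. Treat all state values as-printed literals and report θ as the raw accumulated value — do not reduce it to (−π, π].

x' = -7.1000 + 3.8000·cos(2.1731)·0.2 = -7.5306
y' = 0.0000 + 3.8000·sin(2.1731)·0.2 = 0.6263
θ' = 2.1731 + (3.8000/2.4)·tan(0.16)·0.2 = 2.2242
v' = 3.8000 − 0.6000·0.2 = 3.6800

(-7.5306, 0.6263, 2.2242, 3.6800)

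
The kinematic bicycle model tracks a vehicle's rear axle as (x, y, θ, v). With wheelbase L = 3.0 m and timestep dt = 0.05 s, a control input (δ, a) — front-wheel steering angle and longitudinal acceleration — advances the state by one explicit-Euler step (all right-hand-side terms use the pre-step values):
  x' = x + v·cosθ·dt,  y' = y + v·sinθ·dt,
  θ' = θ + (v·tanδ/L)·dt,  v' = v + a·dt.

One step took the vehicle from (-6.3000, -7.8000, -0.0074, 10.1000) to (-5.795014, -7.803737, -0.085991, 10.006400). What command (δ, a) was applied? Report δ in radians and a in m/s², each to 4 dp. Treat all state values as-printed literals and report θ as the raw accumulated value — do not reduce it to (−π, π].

a = (v'−v)/dt = (-0.093600)/0.05 = -1.8720
Δθ = θ'−θ = -0.078591;  (v·dt/L) = 10.1000·0.05/3.0 = 0.168333
tan δ = Δθ·L/(v·dt) = -0.466877  →  δ = -0.4368

δ = -0.4368, a = -1.8720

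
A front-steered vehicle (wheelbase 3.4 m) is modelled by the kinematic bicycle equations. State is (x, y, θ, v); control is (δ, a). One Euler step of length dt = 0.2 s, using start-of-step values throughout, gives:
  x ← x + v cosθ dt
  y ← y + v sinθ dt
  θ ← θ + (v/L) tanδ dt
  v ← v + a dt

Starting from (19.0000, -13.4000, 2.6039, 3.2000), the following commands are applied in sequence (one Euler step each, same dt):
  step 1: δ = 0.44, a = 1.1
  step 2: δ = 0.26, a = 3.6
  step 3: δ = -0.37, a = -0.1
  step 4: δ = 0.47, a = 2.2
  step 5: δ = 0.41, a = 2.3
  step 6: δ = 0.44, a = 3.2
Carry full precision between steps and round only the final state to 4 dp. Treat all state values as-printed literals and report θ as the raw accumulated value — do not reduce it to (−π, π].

(14.5190, -11.4926, 3.0303, 5.6600)

after step 1 (δ=0.44, a=1.1): (18.450309, -13.072220, 2.692518, 3.420000)
after step 2 (δ=0.26, a=3.6): (17.834128, -12.775274, 2.746035, 4.140000)
after step 3 (δ=-0.37, a=-0.1): (17.070065, -12.456226, 2.651579, 4.120000)
after step 4 (δ=0.47, a=2.2): (16.343028, -12.068420, 2.774686, 4.560000)
after step 5 (δ=0.41, a=2.3): (15.491729, -11.741259, 2.891269, 5.020000)
after step 6 (δ=0.44, a=3.2): (14.519022, -11.492550, 3.030288, 5.660000)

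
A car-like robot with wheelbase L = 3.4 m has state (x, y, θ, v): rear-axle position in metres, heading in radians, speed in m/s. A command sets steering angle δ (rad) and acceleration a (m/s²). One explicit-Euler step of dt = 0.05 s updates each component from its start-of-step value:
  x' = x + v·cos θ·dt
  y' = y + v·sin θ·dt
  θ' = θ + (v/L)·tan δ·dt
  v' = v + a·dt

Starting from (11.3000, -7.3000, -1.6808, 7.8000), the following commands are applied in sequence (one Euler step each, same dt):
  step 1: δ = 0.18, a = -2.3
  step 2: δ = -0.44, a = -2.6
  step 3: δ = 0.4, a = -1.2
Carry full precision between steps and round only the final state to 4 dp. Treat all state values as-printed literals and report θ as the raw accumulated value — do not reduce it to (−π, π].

after step 1 (δ=0.18, a=-2.3): (11.257185, -7.687643, -1.659927, 7.685000)
after step 2 (δ=-0.44, a=-2.6): (11.222982, -8.070367, -1.713132, 7.555000)
after step 3 (δ=0.4, a=-1.2): (11.169396, -8.444297, -1.666159, 7.495000)

(11.1694, -8.4443, -1.6662, 7.4950)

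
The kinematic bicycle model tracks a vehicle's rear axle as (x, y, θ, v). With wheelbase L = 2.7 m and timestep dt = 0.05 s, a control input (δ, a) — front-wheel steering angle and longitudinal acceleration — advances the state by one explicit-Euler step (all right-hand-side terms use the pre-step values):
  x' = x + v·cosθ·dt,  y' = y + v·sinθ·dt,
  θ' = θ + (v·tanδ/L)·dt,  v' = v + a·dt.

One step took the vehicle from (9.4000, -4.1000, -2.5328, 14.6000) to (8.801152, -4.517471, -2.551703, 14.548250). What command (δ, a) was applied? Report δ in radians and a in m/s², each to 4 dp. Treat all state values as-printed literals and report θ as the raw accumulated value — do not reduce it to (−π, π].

δ = -0.0698, a = -1.0350

a = (v'−v)/dt = (-0.051750)/0.05 = -1.0350
Δθ = θ'−θ = -0.018903;  (v·dt/L) = 14.6000·0.05/2.7 = 0.270370
tan δ = Δθ·L/(v·dt) = -0.069915  →  δ = -0.0698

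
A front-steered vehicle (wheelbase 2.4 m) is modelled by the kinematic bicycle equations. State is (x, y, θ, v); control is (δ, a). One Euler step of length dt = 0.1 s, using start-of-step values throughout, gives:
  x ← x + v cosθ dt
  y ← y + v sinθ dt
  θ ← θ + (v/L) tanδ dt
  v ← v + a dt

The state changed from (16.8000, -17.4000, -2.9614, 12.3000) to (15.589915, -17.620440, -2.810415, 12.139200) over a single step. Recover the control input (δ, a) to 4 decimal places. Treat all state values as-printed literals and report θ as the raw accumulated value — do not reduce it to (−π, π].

δ = 0.2865, a = -1.6080

a = (v'−v)/dt = (-0.160800)/0.1 = -1.6080
Δθ = θ'−θ = 0.150985;  (v·dt/L) = 12.3000·0.1/2.4 = 0.512500
tan δ = Δθ·L/(v·dt) = 0.294605  →  δ = 0.2865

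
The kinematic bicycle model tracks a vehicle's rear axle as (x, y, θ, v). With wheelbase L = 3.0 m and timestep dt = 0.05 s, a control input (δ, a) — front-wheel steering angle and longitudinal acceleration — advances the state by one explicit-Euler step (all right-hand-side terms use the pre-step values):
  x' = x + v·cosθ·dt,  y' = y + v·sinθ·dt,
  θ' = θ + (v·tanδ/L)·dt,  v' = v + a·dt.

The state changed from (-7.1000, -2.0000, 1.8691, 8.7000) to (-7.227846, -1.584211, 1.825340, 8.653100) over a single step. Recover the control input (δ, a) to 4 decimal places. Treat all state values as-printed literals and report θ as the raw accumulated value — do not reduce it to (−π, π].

δ = -0.2931, a = -0.9380

a = (v'−v)/dt = (-0.046900)/0.05 = -0.9380
Δθ = θ'−θ = -0.043760;  (v·dt/L) = 8.7000·0.05/3.0 = 0.145000
tan δ = Δθ·L/(v·dt) = -0.301793  →  δ = -0.2931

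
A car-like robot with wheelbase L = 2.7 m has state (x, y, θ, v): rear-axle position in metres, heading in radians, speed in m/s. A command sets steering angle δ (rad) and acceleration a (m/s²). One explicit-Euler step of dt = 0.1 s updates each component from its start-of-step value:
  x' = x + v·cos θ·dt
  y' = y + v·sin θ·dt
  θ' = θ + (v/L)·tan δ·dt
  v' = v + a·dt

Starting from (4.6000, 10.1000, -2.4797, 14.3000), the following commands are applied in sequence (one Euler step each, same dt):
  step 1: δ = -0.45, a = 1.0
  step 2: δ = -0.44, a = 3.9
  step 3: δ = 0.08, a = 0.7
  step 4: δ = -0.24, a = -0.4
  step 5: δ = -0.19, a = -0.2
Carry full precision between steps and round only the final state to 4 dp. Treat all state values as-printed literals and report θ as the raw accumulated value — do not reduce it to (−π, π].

(-2.2479, 8.0354, -3.1830, 14.8000)

after step 1 (δ=-0.45, a=1.0): (3.471973, 9.221106, -2.735540, 14.400000)
after step 2 (δ=-0.44, a=3.9): (2.149063, 8.652327, -2.986623, 14.790000)
after step 3 (δ=0.08, a=0.7): (0.687787, 8.424043, -2.942707, 14.860000)
after step 4 (δ=-0.24, a=-0.4): (-0.768920, 8.130444, -3.077392, 14.820000)
after step 5 (δ=-0.19, a=-0.2): (-2.247867, 8.035364, -3.182954, 14.800000)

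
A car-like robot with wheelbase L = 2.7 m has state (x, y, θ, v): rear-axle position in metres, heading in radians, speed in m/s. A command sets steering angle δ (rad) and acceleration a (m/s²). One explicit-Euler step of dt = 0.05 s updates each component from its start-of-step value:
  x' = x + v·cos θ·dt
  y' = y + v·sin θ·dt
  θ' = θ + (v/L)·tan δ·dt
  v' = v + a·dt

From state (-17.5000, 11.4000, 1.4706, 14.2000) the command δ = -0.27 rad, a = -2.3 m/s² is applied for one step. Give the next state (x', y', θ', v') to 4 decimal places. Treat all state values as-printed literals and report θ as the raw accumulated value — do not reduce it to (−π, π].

x' = -17.5000 + 14.2000·cos(1.4706)·0.05 = -17.4290
y' = 11.4000 + 14.2000·sin(1.4706)·0.05 = 12.1064
θ' = 1.4706 + (14.2000/2.7)·tan(-0.27)·0.05 = 1.3978
v' = 14.2000 − 2.3000·0.05 = 14.0850

(-17.4290, 12.1064, 1.3978, 14.0850)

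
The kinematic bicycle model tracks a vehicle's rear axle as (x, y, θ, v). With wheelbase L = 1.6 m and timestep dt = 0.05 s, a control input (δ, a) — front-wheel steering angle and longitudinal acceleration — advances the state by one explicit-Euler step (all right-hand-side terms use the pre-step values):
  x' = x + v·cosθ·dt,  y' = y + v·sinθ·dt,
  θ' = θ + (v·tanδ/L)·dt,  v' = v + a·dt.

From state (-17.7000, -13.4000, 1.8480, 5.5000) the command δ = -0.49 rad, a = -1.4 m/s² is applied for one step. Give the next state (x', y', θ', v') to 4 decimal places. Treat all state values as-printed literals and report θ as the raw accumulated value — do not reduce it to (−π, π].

(-17.7753, -13.1355, 1.7563, 5.4300)

x' = -17.7000 + 5.5000·cos(1.8480)·0.05 = -17.7753
y' = -13.4000 + 5.5000·sin(1.8480)·0.05 = -13.1355
θ' = 1.8480 + (5.5000/1.6)·tan(-0.49)·0.05 = 1.7563
v' = 5.5000 − 1.4000·0.05 = 5.4300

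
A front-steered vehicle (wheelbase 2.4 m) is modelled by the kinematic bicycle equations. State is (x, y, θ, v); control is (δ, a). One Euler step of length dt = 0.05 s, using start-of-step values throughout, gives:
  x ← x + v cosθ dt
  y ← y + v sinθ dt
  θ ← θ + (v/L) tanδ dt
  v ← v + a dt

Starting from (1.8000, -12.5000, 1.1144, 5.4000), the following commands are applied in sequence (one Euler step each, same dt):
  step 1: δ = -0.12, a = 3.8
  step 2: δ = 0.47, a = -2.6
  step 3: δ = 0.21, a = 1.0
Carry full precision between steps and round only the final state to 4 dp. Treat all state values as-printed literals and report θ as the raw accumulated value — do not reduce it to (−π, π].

(2.1546, -11.7582, 1.1842, 5.5100)

after step 1 (δ=-0.12, a=3.8): (1.918993, -12.257635, 1.100835, 5.590000)
after step 2 (δ=0.47, a=-2.6): (2.045565, -12.008437, 1.159992, 5.460000)
after step 3 (δ=0.21, a=1.0): (2.154587, -11.758151, 1.184237, 5.510000)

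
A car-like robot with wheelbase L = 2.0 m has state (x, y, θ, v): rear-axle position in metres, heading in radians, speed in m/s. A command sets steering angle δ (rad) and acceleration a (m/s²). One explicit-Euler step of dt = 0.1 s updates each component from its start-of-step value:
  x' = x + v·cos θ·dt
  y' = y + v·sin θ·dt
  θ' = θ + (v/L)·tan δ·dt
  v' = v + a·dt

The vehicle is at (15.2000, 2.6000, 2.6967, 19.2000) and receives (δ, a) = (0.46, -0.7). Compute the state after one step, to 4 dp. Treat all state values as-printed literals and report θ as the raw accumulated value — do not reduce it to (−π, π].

x' = 15.2000 + 19.2000·cos(2.6967)·0.1 = 13.4669
y' = 2.6000 + 19.2000·sin(2.6967)·0.1 = 3.4263
θ' = 2.6967 + (19.2000/2.0)·tan(0.46)·0.1 = 3.1723
v' = 19.2000 − 0.7000·0.1 = 19.1300

(13.4669, 3.4263, 3.1723, 19.1300)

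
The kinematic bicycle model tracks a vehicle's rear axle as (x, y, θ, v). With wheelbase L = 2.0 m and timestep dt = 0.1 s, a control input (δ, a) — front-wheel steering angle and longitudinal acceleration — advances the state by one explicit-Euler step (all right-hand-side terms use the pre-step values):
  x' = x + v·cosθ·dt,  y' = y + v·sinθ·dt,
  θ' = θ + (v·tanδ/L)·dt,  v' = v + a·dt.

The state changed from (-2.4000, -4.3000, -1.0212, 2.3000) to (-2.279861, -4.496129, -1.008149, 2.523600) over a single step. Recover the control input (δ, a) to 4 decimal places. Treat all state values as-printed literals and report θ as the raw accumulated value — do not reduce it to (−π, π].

δ = 0.1130, a = 2.2360

a = (v'−v)/dt = (0.223600)/0.1 = 2.2360
Δθ = θ'−θ = 0.013051;  (v·dt/L) = 2.3000·0.1/2.0 = 0.115000
tan δ = Δθ·L/(v·dt) = 0.113487  →  δ = 0.1130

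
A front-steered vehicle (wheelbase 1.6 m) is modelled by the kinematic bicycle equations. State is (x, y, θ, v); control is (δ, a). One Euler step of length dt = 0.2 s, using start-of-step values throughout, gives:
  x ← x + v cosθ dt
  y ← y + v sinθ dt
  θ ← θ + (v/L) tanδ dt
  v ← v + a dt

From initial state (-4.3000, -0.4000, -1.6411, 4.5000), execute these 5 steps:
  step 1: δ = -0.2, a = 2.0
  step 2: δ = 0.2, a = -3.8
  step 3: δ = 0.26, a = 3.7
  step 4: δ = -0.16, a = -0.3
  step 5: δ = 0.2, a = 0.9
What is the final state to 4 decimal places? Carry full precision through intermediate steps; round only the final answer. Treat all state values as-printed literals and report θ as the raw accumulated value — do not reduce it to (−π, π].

(-4.5373, -5.0245, -1.4696, 5.0000)

after step 1 (δ=-0.2, a=2.0): (-4.363221, -1.297777, -1.755124, 4.900000)
after step 2 (δ=0.2, a=-3.8): (-4.542842, -2.261175, -1.630964, 4.140000)
after step 3 (δ=0.26, a=3.7): (-4.592631, -3.087677, -1.493298, 4.880000)
after step 4 (δ=-0.16, a=-0.3): (-4.517068, -4.060747, -1.591740, 4.820000)
after step 5 (δ=0.2, a=0.9): (-4.537256, -5.024536, -1.469607, 5.000000)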